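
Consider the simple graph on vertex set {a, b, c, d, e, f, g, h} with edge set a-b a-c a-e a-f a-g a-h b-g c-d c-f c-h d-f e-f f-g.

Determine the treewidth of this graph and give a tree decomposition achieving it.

The largest bag has 3 vertices, giving width 2; this decomposition certifies tw(G) ≤ 2. For the lower bound, the 3 vertices {c, d, f} are pairwise adjacent, and any tree decomposition puts a clique entirely inside one bag — forcing width ≥ 2. Therefore the treewidth is 2.

Treewidth 2.
Bags: B1 = {c, d, f}  B2 = {a, c, f}  B3 = {a, e, f}  B4 = {a, c, h}  B5 = {a, f, g}  B6 = {a, b, g}
Tree: B1–B2, B2–B3, B2–B4, B3–B5, B5–B6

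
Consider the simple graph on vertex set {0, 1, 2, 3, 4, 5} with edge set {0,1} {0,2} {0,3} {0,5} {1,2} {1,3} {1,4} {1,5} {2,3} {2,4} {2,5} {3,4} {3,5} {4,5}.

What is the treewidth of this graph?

A width-4 tree decomposition is:
Bags: B1 = {1, 2, 3, 4, 5}  B2 = {0, 1, 2, 3, 5}
Tree: B1–B2
Each bag holds 5 vertices, so the decomposition has width 4, which upper-bounds the treewidth. For the lower bound, the 5 vertices {0, 1, 2, 3, 5} are pairwise adjacent, and any tree decomposition puts a clique entirely inside one bag — forcing width ≥ 4. The upper and lower bounds meet at 4, so that is the treewidth.

4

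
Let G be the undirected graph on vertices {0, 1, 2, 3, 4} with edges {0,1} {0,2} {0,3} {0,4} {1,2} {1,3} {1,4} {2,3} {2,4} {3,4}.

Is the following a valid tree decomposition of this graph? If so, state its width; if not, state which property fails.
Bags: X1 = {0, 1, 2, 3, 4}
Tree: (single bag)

Checking the three conditions: (i) the bags cover all of {0, 1, 2, 3, 4}; (ii) for each edge, some bag contains both endpoints; (iii) the bags containing any fixed vertex form a subtree. All hold, so the decomposition is valid with width 5 − 1 = 4.

Yes; width 4.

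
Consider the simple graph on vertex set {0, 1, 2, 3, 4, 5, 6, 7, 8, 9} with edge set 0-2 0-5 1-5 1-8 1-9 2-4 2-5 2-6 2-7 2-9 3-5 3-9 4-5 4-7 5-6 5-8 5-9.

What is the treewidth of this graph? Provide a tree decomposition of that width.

Every bag has size at most 3, so the width is 3 − 1 = 2 and tw(G) ≤ 2. Conversely, {1, 5, 8} is a clique of size 3, and the vertices of any clique must share a bag in every tree decomposition; so some bag has ≥ 3 vertices and tw(G) ≥ 2. Hence tw(G) = 2 exactly.

Treewidth 2.
Bags: B1 = {3, 5, 9}  B2 = {1, 5, 9}  B3 = {2, 5, 9}  B4 = {2, 4, 5}  B5 = {1, 5, 8}  B6 = {2, 5, 6}  B7 = {0, 2, 5}  B8 = {2, 4, 7}
Tree: B1–B2, B2–B3, B3–B4, B2–B5, B3–B6, B6–B7, B4–B8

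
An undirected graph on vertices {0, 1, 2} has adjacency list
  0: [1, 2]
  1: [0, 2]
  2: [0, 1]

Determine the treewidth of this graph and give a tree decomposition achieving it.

With just one bag of size 3, the width is 3 − 1 = 2, so tw(G) ≤ 2. Conversely, {0, 1, 2} is a clique of size 3, and the vertices of any clique must share a bag in every tree decomposition; so some bag has ≥ 3 vertices and tw(G) ≥ 2. Combining the bounds, tw(G) = 2.

Treewidth 2.
One optimal decomposition is:
Bags: B1 = {0, 1, 2}
Tree: (single bag)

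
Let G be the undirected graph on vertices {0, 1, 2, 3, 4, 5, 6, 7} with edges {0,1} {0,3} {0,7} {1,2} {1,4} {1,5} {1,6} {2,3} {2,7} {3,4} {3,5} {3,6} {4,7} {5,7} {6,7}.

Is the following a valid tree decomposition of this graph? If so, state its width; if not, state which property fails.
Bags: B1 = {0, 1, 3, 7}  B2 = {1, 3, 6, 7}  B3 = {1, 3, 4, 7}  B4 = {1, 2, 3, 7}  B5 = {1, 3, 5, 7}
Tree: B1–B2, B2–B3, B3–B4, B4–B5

Vertex coverage: the bags together contain {0, 1, 2, 3, 4, 5, 6, 7}, the full vertex set. Edge coverage: each edge of G has both endpoints in at least one bag. Running intersection: for every vertex, the bags containing it form a connected subtree. All three properties hold, so this is a valid tree decomposition of width max|bag| − 1 = 3, and hence tw(G) ≤ 3.

Yes; width 3.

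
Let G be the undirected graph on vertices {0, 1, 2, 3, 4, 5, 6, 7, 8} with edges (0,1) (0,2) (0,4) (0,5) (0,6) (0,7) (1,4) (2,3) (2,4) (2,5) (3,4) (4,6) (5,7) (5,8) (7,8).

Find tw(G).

2

A width-2 tree decomposition is:
Bags: B1 = {0, 4, 6}  B2 = {0, 2, 4}  B3 = {0, 2, 5}  B4 = {0, 1, 4}  B5 = {2, 3, 4}  B6 = {0, 5, 7}  B7 = {5, 7, 8}
Tree: B1–B2, B2–B3, B2–B4, B2–B5, B3–B6, B6–B7
Each bag holds 3 vertices, so the decomposition has width 2, which upper-bounds the treewidth. On the other hand G contains the 3-clique {0, 1, 4}. A clique must lie in a single bag of any decomposition, so no decomposition can have width below 2. Therefore the treewidth is 2.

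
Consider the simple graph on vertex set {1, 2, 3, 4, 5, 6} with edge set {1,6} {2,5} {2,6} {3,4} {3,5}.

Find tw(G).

1

A width-1 tree decomposition is:
Bags: B1 = {1, 6}  B2 = {2, 6}  B3 = {2, 5}  B4 = {3, 5}  B5 = {3, 4}
Tree: B1–B2, B2–B3, B3–B4, B4–B5
Every bag has size at most 2, so the width is 2 − 1 = 1 and tw(G) ≤ 1. Any graph with an edge has treewidth ≥ 1, and G has the edge 1–6. The upper and lower bounds meet at 1, so that is the treewidth.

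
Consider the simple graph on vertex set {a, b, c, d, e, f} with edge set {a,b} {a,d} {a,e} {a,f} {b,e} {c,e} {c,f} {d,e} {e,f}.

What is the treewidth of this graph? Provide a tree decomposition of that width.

Treewidth 2.
One such decomposition:
Bags: B1 = {a, e, f}  B2 = {c, e, f}  B3 = {a, b, e}  B4 = {a, d, e}
Tree: B1–B2, B1–B3, B1–B4

Every bag has size at most 3, so the width is 3 − 1 = 2 and tw(G) ≤ 2. For the lower bound, the 3 vertices {c, e, f} are pairwise adjacent, and any tree decomposition puts a clique entirely inside one bag — forcing width ≥ 2. Hence tw(G) = 2 exactly.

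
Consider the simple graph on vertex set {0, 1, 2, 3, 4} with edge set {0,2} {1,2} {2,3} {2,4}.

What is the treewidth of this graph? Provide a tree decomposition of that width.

Treewidth 1.
One such decomposition:
Bags: B1 = {0, 2}  B2 = {1, 2}  B3 = {2, 4}  B4 = {2, 3}
Tree: B1–B2, B1–B3, B3–B4

Every bag has size at most 2, so the width is 2 − 1 = 1 and tw(G) ≤ 1. Since G has at least one edge (e.g. 2–0), it is not an edgeless graph, so tw(G) ≥ 1. Combining the bounds, tw(G) = 1.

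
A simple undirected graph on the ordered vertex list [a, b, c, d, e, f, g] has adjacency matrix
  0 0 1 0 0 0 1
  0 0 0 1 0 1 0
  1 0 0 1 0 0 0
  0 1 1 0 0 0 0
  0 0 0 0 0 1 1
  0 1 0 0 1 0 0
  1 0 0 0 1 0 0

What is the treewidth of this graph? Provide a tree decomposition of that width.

Treewidth 2.
One optimal decomposition is:
Bags: B1 = {b, e, f}  B2 = {b, d, e}  B3 = {c, d, e}  B4 = {a, c, e}  B5 = {a, e, g}
Tree: B1–B2, B2–B3, B3–B4, B4–B5

Each bag holds 3 vertices, so the decomposition has width 2, which upper-bounds the treewidth. The edges e–f–b–d–c–a–g–e form a cycle, so G is not a tree and its treewidth is at least 2. Hence tw(G) = 2 exactly.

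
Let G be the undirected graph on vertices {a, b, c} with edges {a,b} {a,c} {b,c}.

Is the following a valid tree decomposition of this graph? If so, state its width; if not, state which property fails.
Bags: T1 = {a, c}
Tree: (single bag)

A tree decomposition must satisfy three properties: every vertex lies in some bag; for every edge, both endpoints lie together in some bag; and for every vertex, the bags containing it form a connected subtree. Here vertex b appears in no bag, so the decomposition is invalid.

No — vertex b appears in no bag.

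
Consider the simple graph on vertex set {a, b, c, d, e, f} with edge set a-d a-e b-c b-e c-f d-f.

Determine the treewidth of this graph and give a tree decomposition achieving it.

Each bag holds 3 vertices, so the decomposition has width 2, which upper-bounds the treewidth. The edges c–f–d–a–e–b–c form a cycle, so G is not a tree and its treewidth is at least 2. Hence tw(G) = 2 exactly.

Treewidth 2.
Bags: B1 = {c, d, f}  B2 = {a, c, d}  B3 = {a, c, e}  B4 = {b, c, e}
Tree: B1–B2, B2–B3, B3–B4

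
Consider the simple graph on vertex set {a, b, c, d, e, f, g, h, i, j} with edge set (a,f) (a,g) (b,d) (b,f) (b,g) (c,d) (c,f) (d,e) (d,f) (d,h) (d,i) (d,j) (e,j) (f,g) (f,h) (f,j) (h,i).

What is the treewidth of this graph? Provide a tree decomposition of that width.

Treewidth 2.
Bags: B1 = {c, d, f}  B2 = {d, f, h}  B3 = {d, f, j}  B4 = {b, d, f}  B5 = {b, f, g}  B6 = {d, h, i}  B7 = {d, e, j}  B8 = {a, f, g}
Tree: B1–B2, B1–B3, B3–B4, B4–B5, B2–B6, B3–B7, B5–B8

The largest bag has 3 vertices, giving width 2; this decomposition certifies tw(G) ≤ 2. For the lower bound, the 3 vertices {d, e, j} are pairwise adjacent, and any tree decomposition puts a clique entirely inside one bag — forcing width ≥ 2. Combining the bounds, tw(G) = 2.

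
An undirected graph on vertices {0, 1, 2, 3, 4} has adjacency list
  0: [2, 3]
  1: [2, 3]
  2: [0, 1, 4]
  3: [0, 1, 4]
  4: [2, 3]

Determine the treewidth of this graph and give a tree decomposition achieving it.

Each bag holds 3 vertices, so the decomposition has width 2, which upper-bounds the treewidth. The edges 0–2–1–3–0 form a cycle, so G is not a tree and its treewidth is at least 2. Hence tw(G) = 2 exactly.

Treewidth 2.
Bags: B1 = {0, 2, 3}  B2 = {1, 2, 3}  B3 = {2, 3, 4}
Tree: B1–B2, B2–B3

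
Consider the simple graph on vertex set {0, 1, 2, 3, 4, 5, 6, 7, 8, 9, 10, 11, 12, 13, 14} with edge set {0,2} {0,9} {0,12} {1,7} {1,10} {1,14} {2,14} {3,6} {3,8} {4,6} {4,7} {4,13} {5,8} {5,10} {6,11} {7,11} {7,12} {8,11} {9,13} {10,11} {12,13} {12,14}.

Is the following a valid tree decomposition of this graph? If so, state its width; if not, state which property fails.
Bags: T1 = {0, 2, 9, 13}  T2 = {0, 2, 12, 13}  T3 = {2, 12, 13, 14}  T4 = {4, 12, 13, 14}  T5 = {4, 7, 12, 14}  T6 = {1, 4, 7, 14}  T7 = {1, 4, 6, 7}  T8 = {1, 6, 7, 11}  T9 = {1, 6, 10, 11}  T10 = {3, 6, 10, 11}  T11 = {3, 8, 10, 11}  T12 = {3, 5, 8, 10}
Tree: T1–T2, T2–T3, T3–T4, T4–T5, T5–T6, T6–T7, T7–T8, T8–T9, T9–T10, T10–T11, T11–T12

Every vertex of G appears in some bag (union = {0, 1, 2, 3, 4, 5, 6, 7, 8, 9, 10, 11, 12, 13, 14}); every edge is covered by a bag; and for each vertex v the set of bags containing v is connected in the bag tree. The decomposition is therefore valid. The largest bag has 4 vertices, so the width is 3.

Yes; width 3.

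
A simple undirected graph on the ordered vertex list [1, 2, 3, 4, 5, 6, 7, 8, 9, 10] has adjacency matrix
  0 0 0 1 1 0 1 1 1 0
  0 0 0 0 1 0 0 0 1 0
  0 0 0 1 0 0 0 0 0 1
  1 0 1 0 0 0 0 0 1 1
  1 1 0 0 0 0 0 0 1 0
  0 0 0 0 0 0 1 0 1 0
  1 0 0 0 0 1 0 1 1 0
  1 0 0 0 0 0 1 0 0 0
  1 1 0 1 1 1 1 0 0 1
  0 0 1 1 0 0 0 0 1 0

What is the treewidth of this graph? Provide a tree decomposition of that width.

Every bag has size at most 3, so the width is 3 − 1 = 2 and tw(G) ≤ 2. On the other hand G contains the 3-clique {1, 7, 8}. A clique must lie in a single bag of any decomposition, so no decomposition can have width below 2. Hence tw(G) = 2 exactly.

Treewidth 2.
One optimal decomposition is:
Bags: B1 = {1, 7, 9}  B2 = {1, 5, 9}  B3 = {6, 7, 9}  B4 = {2, 5, 9}  B5 = {1, 4, 9}  B6 = {1, 7, 8}  B7 = {4, 9, 10}  B8 = {3, 4, 10}
Tree: B1–B2, B1–B3, B2–B4, B2–B5, B1–B6, B5–B7, B7–B8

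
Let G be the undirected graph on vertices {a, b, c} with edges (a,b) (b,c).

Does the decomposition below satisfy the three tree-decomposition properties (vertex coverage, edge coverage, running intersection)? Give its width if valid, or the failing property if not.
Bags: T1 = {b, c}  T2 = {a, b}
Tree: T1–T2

Yes; width 1.

Checking the three conditions: (i) the bags cover all of {a, b, c}; (ii) for each edge, some bag contains both endpoints; (iii) the bags containing any fixed vertex form a subtree. All hold, so the decomposition is valid with width 2 − 1 = 1.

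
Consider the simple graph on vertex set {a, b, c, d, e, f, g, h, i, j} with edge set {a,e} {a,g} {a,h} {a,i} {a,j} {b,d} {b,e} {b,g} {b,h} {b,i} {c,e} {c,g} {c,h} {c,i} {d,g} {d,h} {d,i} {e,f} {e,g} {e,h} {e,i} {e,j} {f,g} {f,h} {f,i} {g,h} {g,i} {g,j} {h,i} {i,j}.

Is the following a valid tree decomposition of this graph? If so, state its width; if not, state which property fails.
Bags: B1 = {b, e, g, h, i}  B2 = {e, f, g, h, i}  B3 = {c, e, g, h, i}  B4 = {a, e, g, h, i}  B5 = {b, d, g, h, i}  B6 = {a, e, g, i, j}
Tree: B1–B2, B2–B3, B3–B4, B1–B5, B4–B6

Every vertex of G appears in some bag (union = {a, b, c, d, e, f, g, h, i, j}); every edge is covered by a bag; and for each vertex v the set of bags containing v is connected in the bag tree. The decomposition is therefore valid. The largest bag has 5 vertices, so the width is 4.

Yes; width 4.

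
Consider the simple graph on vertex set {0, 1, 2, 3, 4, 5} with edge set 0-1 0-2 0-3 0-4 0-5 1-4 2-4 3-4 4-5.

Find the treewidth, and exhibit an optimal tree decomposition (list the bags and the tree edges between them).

Treewidth 2.
One optimal decomposition is:
Bags: B1 = {0, 4, 5}  B2 = {0, 1, 4}  B3 = {0, 3, 4}  B4 = {0, 2, 4}
Tree: B1–B2, B1–B3, B3–B4

Every bag has size at most 3, so the width is 3 − 1 = 2 and tw(G) ≤ 2. For the lower bound, the 3 vertices {0, 1, 4} are pairwise adjacent, and any tree decomposition puts a clique entirely inside one bag — forcing width ≥ 2. The upper and lower bounds meet at 2, so that is the treewidth.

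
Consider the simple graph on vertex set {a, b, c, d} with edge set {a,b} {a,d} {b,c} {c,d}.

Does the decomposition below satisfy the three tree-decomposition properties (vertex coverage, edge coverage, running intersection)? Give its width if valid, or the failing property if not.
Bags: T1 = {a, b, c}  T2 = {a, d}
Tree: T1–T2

A tree decomposition must satisfy three properties: every vertex lies in some bag; for every edge, both endpoints lie together in some bag; and for every vertex, the bags containing it form a connected subtree. Here edge (c,d) lies in no bag, so the decomposition is invalid.

No — edge (c,d) lies in no bag.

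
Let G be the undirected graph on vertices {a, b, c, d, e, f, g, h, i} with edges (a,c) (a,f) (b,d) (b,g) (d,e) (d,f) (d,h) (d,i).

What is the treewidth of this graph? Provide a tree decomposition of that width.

Every bag has size at most 2, so the width is 2 − 1 = 1 and tw(G) ≤ 1. G has an edge, so its treewidth is at least 1. Hence tw(G) = 1 exactly.

Treewidth 1.
One optimal decomposition is:
Bags: B1 = {d, f}  B2 = {d, i}  B3 = {a, f}  B4 = {a, c}  B5 = {b, d}  B6 = {d, h}  B7 = {b, g}  B8 = {d, e}
Tree: B1–B2, B1–B3, B3–B4, B1–B5, B2–B6, B5–B7, B1–B8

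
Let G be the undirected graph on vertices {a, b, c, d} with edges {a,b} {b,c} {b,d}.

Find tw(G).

1

A width-1 tree decomposition is:
Bags: B1 = {b, d}  B2 = {b, c}  B3 = {a, b}
Tree: B1–B2, B1–B3
Every bag has size at most 2, so the width is 2 − 1 = 1 and tw(G) ≤ 1. Since G has at least one edge (e.g. d–b), it is not an edgeless graph, so tw(G) ≥ 1. Combining the bounds, tw(G) = 1.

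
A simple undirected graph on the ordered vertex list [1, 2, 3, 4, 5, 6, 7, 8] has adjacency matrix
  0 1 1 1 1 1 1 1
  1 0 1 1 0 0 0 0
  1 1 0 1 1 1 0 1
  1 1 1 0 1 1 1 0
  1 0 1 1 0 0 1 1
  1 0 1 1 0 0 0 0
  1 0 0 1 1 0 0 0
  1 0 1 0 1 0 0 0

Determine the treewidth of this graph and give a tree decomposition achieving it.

Every bag has size at most 4, so the width is 4 − 1 = 3 and tw(G) ≤ 3. Conversely, {1, 3, 5, 8} is a clique of size 4, and the vertices of any clique must share a bag in every tree decomposition; so some bag has ≥ 4 vertices and tw(G) ≥ 3. Combining the bounds, tw(G) = 3.

Treewidth 3.
One optimal decomposition is:
Bags: B1 = {1, 4, 5, 7}  B2 = {1, 3, 4, 5}  B3 = {1, 3, 5, 8}  B4 = {1, 3, 4, 6}  B5 = {1, 2, 3, 4}
Tree: B1–B2, B2–B3, B2–B4, B2–B5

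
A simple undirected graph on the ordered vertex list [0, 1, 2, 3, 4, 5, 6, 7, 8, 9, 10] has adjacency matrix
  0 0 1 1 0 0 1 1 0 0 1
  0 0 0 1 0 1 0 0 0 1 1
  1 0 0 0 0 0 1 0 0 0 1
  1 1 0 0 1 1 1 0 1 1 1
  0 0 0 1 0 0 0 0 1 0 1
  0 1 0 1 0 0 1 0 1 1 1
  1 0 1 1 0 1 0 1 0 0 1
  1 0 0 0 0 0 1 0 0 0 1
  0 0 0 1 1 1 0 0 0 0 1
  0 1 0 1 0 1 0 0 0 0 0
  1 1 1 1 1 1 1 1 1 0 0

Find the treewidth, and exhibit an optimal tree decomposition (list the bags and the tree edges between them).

Each bag holds 4 vertices, so the decomposition has width 3, which upper-bounds the treewidth. On the other hand G contains the 4-clique {1, 3, 5, 9}. A clique must lie in a single bag of any decomposition, so no decomposition can have width below 3. The upper and lower bounds meet at 3, so that is the treewidth.

Treewidth 3.
One optimal decomposition is:
Bags: B1 = {1, 3, 5, 10}  B2 = {1, 3, 5, 9}  B3 = {3, 5, 8, 10}  B4 = {3, 5, 6, 10}  B5 = {0, 3, 6, 10}  B6 = {3, 4, 8, 10}  B7 = {0, 2, 6, 10}  B8 = {0, 6, 7, 10}
Tree: B1–B2, B1–B3, B3–B4, B4–B5, B3–B6, B5–B7, B7–B8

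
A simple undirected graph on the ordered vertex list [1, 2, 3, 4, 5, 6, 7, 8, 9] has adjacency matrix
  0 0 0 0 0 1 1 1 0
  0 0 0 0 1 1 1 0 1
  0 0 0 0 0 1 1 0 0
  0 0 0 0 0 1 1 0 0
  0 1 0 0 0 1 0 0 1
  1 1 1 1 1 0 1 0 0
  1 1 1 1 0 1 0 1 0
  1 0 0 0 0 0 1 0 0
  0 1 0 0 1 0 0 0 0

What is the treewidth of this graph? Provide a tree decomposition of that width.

Treewidth 2.
One optimal decomposition is:
Bags: B1 = {2, 5, 6}  B2 = {2, 5, 9}  B3 = {2, 6, 7}  B4 = {4, 6, 7}  B5 = {1, 6, 7}  B6 = {3, 6, 7}  B7 = {1, 7, 8}
Tree: B1–B2, B1–B3, B3–B4, B4–B5, B3–B6, B5–B7

The largest bag has 3 vertices, giving width 2; this decomposition certifies tw(G) ≤ 2. For the lower bound, the 3 vertices {1, 7, 8} are pairwise adjacent, and any tree decomposition puts a clique entirely inside one bag — forcing width ≥ 2. The upper and lower bounds meet at 2, so that is the treewidth.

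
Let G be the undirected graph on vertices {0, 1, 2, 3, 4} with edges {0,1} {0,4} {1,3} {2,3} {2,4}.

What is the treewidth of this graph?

2

A width-2 tree decomposition is:
Bags: B1 = {0, 2, 4}  B2 = {0, 2, 3}  B3 = {0, 1, 3}
Tree: B1–B2, B2–B3
Every bag has size at most 3, so the width is 3 − 1 = 2 and tw(G) ≤ 2. For the lower bound, G contains the cycle 0–4–2–3–1–0, so G is not a forest; only forests have treewidth ≤ 1, hence tw(G) ≥ 2. The upper and lower bounds meet at 2, so that is the treewidth.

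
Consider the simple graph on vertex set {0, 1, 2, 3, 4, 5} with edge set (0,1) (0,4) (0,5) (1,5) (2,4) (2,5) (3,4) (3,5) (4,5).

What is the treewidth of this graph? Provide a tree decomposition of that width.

Treewidth 2.
Bags: B1 = {0, 4, 5}  B2 = {3, 4, 5}  B3 = {2, 4, 5}  B4 = {0, 1, 5}
Tree: B1–B2, B2–B3, B1–B4

The largest bag has 3 vertices, giving width 2; this decomposition certifies tw(G) ≤ 2. For the lower bound, the 3 vertices {0, 1, 5} are pairwise adjacent, and any tree decomposition puts a clique entirely inside one bag — forcing width ≥ 2. Hence tw(G) = 2 exactly.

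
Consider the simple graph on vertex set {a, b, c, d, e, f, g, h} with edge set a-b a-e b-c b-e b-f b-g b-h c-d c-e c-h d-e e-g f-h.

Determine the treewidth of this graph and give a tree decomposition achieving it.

Treewidth 2.
One such decomposition:
Bags: B1 = {b, c, h}  B2 = {b, c, e}  B3 = {a, b, e}  B4 = {b, f, h}  B5 = {c, d, e}  B6 = {b, e, g}
Tree: B1–B2, B2–B3, B1–B4, B2–B5, B2–B6

The largest bag has 3 vertices, giving width 2; this decomposition certifies tw(G) ≤ 2. Conversely, {c, d, e} is a clique of size 3, and the vertices of any clique must share a bag in every tree decomposition; so some bag has ≥ 3 vertices and tw(G) ≥ 2. Hence tw(G) = 2 exactly.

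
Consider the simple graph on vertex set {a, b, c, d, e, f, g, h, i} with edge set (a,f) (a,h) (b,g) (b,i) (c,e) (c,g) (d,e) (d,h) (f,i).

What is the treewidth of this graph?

2

A width-2 tree decomposition is:
Bags: B1 = {c, e, g}  B2 = {d, e, g}  B3 = {d, g, h}  B4 = {a, g, h}  B5 = {a, f, g}  B6 = {f, g, i}  B7 = {b, g, i}
Tree: B1–B2, B2–B3, B3–B4, B4–B5, B5–B6, B6–B7
The largest bag has 3 vertices, giving width 2; this decomposition certifies tw(G) ≤ 2. For the lower bound, G contains the cycle g–c–e–d–h–a–f–i–b–g, so G is not a forest; only forests have treewidth ≤ 1, hence tw(G) ≥ 2. Combining the bounds, tw(G) = 2.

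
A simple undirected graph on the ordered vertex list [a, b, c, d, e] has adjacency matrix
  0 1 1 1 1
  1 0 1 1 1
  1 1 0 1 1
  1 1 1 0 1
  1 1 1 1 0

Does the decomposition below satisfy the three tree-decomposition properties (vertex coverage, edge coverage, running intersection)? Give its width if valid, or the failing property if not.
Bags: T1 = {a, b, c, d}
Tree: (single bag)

No — vertex e appears in no bag.

A tree decomposition must satisfy three properties: every vertex lies in some bag; for every edge, both endpoints lie together in some bag; and for every vertex, the bags containing it form a connected subtree. Here vertex e appears in no bag, so the decomposition is invalid.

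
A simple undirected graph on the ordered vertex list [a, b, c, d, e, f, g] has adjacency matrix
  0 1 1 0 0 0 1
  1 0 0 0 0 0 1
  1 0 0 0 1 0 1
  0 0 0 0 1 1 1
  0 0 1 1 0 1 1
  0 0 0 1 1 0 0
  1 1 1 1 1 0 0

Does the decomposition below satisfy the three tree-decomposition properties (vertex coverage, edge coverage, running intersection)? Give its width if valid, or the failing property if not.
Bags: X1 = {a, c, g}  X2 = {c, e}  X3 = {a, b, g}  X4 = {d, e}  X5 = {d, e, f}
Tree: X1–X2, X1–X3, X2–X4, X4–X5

A tree decomposition must satisfy three properties: every vertex lies in some bag; for every edge, both endpoints lie together in some bag; and for every vertex, the bags containing it form a connected subtree. Here edge (g,e) lies in no bag, so the decomposition is invalid.

No — edge (g,e) lies in no bag.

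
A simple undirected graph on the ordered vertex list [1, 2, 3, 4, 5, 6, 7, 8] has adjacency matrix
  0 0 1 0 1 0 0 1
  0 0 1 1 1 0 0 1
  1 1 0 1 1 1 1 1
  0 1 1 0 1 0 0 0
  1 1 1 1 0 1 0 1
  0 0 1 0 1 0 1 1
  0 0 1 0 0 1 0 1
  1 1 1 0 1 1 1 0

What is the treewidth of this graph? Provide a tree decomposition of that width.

Treewidth 3.
One such decomposition:
Bags: B1 = {3, 5, 6, 8}  B2 = {2, 3, 5, 8}  B3 = {2, 3, 4, 5}  B4 = {3, 6, 7, 8}  B5 = {1, 3, 5, 8}
Tree: B1–B2, B2–B3, B1–B4, B1–B5

Every bag has size at most 4, so the width is 4 − 1 = 3 and tw(G) ≤ 3. For the lower bound, the 4 vertices {1, 3, 5, 8} are pairwise adjacent, and any tree decomposition puts a clique entirely inside one bag — forcing width ≥ 3. Combining the bounds, tw(G) = 3.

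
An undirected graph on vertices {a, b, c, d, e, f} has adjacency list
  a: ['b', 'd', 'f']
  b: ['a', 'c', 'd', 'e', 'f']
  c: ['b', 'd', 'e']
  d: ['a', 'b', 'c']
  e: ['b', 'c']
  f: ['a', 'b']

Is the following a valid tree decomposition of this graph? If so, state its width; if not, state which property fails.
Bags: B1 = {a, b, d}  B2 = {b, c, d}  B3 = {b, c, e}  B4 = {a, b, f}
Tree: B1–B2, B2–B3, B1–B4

Yes; width 2.

Vertex coverage: the bags together contain {a, b, c, d, e, f}, the full vertex set. Edge coverage: each edge of G has both endpoints in at least one bag. Running intersection: for every vertex, the bags containing it form a connected subtree. All three properties hold, so this is a valid tree decomposition of width max|bag| − 1 = 2, and hence tw(G) ≤ 2.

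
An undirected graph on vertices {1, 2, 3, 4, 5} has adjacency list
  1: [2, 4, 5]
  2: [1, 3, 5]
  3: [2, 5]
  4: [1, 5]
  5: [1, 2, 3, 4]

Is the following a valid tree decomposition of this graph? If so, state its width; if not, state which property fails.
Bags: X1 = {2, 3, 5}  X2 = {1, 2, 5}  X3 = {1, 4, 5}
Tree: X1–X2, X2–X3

Yes; width 2.

Checking the three conditions: (i) the bags cover all of {1, 2, 3, 4, 5}; (ii) for each edge, some bag contains both endpoints; (iii) the bags containing any fixed vertex form a subtree. All hold, so the decomposition is valid with width 3 − 1 = 2.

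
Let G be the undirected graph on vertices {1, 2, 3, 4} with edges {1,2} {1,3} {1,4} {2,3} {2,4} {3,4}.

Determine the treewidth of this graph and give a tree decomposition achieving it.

With just one bag of size 4, the width is 4 − 1 = 3, so tw(G) ≤ 3. For the lower bound, the 4 vertices {1, 2, 3, 4} are pairwise adjacent, and any tree decomposition puts a clique entirely inside one bag — forcing width ≥ 3. The upper and lower bounds meet at 3, so that is the treewidth.

Treewidth 3.
One such decomposition:
Bags: B1 = {1, 2, 3, 4}
Tree: (single bag)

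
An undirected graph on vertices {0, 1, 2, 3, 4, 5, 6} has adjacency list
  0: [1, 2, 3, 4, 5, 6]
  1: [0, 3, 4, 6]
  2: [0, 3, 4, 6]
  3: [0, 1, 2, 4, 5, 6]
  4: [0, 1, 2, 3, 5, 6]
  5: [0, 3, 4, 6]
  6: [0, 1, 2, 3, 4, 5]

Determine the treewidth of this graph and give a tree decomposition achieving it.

Treewidth 4.
One such decomposition:
Bags: B1 = {0, 2, 3, 4, 6}  B2 = {0, 1, 3, 4, 6}  B3 = {0, 3, 4, 5, 6}
Tree: B1–B2, B2–B3

Every bag has size at most 5, so the width is 5 − 1 = 4 and tw(G) ≤ 4. For the lower bound, the 5 vertices {0, 1, 3, 4, 6} are pairwise adjacent, and any tree decomposition puts a clique entirely inside one bag — forcing width ≥ 4. Therefore the treewidth is 4.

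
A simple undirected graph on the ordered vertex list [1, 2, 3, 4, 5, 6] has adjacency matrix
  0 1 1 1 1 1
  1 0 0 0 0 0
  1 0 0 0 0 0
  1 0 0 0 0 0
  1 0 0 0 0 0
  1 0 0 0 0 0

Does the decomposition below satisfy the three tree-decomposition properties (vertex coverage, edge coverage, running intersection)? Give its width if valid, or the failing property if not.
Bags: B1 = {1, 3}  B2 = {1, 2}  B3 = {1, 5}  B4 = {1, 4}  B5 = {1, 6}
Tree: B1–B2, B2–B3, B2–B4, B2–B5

Yes; width 1.

Every vertex of G appears in some bag (union = {1, 2, 3, 4, 5, 6}); every edge is covered by a bag; and for each vertex v the set of bags containing v is connected in the bag tree. The decomposition is therefore valid. The largest bag has 2 vertices, so the width is 1.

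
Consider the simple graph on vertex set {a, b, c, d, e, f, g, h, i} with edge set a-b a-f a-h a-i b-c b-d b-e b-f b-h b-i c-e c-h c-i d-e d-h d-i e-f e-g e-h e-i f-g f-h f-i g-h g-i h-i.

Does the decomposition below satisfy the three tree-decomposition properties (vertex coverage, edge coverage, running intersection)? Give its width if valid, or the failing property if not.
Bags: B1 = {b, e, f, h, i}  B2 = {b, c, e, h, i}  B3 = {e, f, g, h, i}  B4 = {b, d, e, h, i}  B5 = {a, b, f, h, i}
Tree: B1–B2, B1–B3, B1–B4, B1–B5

Every vertex of G appears in some bag (union = {a, b, c, d, e, f, g, h, i}); every edge is covered by a bag; and for each vertex v the set of bags containing v is connected in the bag tree. The decomposition is therefore valid. The largest bag has 5 vertices, so the width is 4.

Yes; width 4.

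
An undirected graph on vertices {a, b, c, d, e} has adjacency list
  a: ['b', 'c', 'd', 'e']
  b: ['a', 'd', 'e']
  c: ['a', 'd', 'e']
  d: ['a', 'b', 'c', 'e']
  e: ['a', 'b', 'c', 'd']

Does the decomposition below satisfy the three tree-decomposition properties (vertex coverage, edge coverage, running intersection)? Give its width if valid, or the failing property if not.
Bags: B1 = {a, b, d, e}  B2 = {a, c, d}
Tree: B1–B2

A tree decomposition must satisfy three properties: every vertex lies in some bag; for every edge, both endpoints lie together in some bag; and for every vertex, the bags containing it form a connected subtree. Here edge (e,c) lies in no bag, so the decomposition is invalid.

No — edge (e,c) lies in no bag.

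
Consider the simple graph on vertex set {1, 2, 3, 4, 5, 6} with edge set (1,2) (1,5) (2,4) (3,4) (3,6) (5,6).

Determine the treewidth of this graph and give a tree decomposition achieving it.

Treewidth 2.
One such decomposition:
Bags: B1 = {2, 3, 4}  B2 = {2, 3, 6}  B3 = {2, 5, 6}  B4 = {1, 2, 5}
Tree: B1–B2, B2–B3, B3–B4

The largest bag has 3 vertices, giving width 2; this decomposition certifies tw(G) ≤ 2. The edges 2–4–3–6–5–1–2 form a cycle, so G is not a tree and its treewidth is at least 2. Hence tw(G) = 2 exactly.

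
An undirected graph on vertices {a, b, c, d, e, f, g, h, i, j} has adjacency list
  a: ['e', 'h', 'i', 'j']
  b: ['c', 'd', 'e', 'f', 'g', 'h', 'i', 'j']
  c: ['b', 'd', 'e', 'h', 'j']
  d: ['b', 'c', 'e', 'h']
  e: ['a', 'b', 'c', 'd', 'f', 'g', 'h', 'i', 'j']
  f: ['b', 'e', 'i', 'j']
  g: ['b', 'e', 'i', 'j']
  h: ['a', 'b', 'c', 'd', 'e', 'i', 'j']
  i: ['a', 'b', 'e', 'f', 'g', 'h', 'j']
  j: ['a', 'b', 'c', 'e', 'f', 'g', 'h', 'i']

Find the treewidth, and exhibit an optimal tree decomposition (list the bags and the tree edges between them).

Each bag holds 5 vertices, so the decomposition has width 4, which upper-bounds the treewidth. Conversely, {a, e, h, i, j} is a clique of size 5, and the vertices of any clique must share a bag in every tree decomposition; so some bag has ≥ 5 vertices and tw(G) ≥ 4. The upper and lower bounds meet at 4, so that is the treewidth.

Treewidth 4.
One such decomposition:
Bags: B1 = {b, e, h, i, j}  B2 = {b, e, g, i, j}  B3 = {b, c, e, h, j}  B4 = {a, e, h, i, j}  B5 = {b, e, f, i, j}  B6 = {b, c, d, e, h}
Tree: B1–B2, B1–B3, B1–B4, B1–B5, B3–B6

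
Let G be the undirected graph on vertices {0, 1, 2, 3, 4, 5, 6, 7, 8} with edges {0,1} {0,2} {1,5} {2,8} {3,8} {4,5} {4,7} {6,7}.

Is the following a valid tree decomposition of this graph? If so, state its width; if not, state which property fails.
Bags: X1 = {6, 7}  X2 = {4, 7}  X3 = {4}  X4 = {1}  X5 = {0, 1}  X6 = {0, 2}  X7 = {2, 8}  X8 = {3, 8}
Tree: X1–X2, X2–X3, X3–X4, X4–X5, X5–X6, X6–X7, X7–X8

A tree decomposition must satisfy three properties: every vertex lies in some bag; for every edge, both endpoints lie together in some bag; and for every vertex, the bags containing it form a connected subtree. Here vertex 5 appears in no bag, so the decomposition is invalid.

No — vertex 5 appears in no bag.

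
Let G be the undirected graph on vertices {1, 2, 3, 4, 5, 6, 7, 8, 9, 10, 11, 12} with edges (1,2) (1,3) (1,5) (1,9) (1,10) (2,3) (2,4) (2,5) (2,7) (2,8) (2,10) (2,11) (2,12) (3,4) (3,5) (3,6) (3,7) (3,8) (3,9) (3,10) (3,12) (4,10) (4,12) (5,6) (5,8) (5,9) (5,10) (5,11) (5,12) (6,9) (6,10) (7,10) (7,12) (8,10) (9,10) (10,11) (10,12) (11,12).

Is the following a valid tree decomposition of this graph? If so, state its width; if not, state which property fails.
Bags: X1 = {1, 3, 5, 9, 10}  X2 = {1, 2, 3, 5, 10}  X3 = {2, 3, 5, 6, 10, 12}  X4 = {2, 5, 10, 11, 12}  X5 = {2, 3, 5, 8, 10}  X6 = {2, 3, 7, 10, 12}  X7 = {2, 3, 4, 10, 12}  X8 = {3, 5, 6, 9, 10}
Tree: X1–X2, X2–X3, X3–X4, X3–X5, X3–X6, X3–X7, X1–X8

A tree decomposition must satisfy three properties: every vertex lies in some bag; for every edge, both endpoints lie together in some bag; and for every vertex, the bags containing it form a connected subtree. Here bags containing vertex 6 are not connected in the tree, so the decomposition is invalid.

No — bags containing vertex 6 are not connected in the tree.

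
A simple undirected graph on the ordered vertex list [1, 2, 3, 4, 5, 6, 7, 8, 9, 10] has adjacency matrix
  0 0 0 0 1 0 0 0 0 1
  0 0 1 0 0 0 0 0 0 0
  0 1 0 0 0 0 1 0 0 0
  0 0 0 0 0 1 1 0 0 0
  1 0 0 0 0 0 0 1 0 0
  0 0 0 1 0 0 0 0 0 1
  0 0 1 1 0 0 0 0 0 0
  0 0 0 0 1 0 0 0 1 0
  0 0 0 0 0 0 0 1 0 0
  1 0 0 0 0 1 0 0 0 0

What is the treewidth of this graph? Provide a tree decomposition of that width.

Treewidth 1.
One optimal decomposition is:
Bags: B1 = {8, 9}  B2 = {5, 8}  B3 = {1, 5}  B4 = {1, 10}  B5 = {6, 10}  B6 = {4, 6}  B7 = {4, 7}  B8 = {3, 7}  B9 = {2, 3}
Tree: B1–B2, B2–B3, B3–B4, B4–B5, B5–B6, B6–B7, B7–B8, B8–B9

Every bag has size at most 2, so the width is 2 − 1 = 1 and tw(G) ≤ 1. Any graph with an edge has treewidth ≥ 1, and G has the edge 9–8. Combining the bounds, tw(G) = 1.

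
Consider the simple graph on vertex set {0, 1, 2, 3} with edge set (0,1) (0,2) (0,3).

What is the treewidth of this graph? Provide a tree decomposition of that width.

Treewidth 1.
Bags: B1 = {0, 3}  B2 = {0, 1}  B3 = {0, 2}
Tree: B1–B2, B1–B3

Every bag has size at most 2, so the width is 2 − 1 = 1 and tw(G) ≤ 1. Any graph with an edge has treewidth ≥ 1, and G has the edge 0–3. Therefore the treewidth is 1.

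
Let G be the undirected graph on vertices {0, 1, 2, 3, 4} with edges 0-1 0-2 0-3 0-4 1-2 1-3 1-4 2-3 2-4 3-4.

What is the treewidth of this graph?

4

A width-4 tree decomposition is:
Bags: B1 = {0, 1, 2, 3, 4}
Tree: (single bag)
A single bag containing all 5 vertices is trivially a valid decomposition of width 4. On the other hand G contains the 5-clique {0, 1, 2, 3, 4}. A clique must lie in a single bag of any decomposition, so no decomposition can have width below 4. Combining the bounds, tw(G) = 4.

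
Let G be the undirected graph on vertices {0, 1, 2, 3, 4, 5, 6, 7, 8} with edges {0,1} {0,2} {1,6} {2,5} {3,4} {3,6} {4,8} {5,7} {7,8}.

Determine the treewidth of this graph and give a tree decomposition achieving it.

Treewidth 2.
One optimal decomposition is:
Bags: B1 = {4, 7, 8}  B2 = {4, 5, 7}  B3 = {2, 4, 5}  B4 = {0, 2, 4}  B5 = {0, 1, 4}  B6 = {1, 4, 6}  B7 = {3, 4, 6}
Tree: B1–B2, B2–B3, B3–B4, B4–B5, B5–B6, B6–B7

Each bag holds 3 vertices, so the decomposition has width 2, which upper-bounds the treewidth. Since 4–8–7–5–2–0–1–6–3–4 is a cycle in G, G is not acyclic. Forests are exactly the graphs of treewidth ≤ 1, so tw(G) ≥ 2. Therefore the treewidth is 2.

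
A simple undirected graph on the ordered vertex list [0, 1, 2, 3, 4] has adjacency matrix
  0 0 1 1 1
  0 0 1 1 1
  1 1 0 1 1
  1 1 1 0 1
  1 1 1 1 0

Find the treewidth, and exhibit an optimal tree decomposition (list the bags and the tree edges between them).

Treewidth 3.
Bags: B1 = {1, 2, 3, 4}  B2 = {0, 2, 3, 4}
Tree: B1–B2

The largest bag has 4 vertices, giving width 3; this decomposition certifies tw(G) ≤ 3. On the other hand G contains the 4-clique {0, 2, 3, 4}. A clique must lie in a single bag of any decomposition, so no decomposition can have width below 3. Hence tw(G) = 3 exactly.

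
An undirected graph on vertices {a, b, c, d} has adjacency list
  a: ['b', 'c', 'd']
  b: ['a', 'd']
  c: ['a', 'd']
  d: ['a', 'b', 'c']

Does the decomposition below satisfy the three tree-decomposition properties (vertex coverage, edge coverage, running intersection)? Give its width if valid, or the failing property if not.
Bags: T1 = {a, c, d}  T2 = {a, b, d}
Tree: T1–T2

Yes; width 2.

Vertex coverage: the bags together contain {a, b, c, d}, the full vertex set. Edge coverage: each edge of G has both endpoints in at least one bag. Running intersection: for every vertex, the bags containing it form a connected subtree. All three properties hold, so this is a valid tree decomposition of width max|bag| − 1 = 2, and hence tw(G) ≤ 2.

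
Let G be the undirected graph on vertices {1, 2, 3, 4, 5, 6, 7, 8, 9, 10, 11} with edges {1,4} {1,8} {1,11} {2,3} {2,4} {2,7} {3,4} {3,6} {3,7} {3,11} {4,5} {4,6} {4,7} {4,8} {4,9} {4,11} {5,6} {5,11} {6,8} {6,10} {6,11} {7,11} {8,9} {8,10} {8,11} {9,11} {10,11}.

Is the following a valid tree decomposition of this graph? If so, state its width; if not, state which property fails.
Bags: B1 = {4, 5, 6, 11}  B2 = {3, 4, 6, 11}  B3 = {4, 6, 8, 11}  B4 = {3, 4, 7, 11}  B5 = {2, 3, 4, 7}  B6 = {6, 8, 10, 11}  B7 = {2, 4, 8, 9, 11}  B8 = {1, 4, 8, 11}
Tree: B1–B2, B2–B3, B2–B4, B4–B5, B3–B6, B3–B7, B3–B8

No — bags containing vertex 2 are not connected in the tree.

A tree decomposition must satisfy three properties: every vertex lies in some bag; for every edge, both endpoints lie together in some bag; and for every vertex, the bags containing it form a connected subtree. Here bags containing vertex 2 are not connected in the tree, so the decomposition is invalid.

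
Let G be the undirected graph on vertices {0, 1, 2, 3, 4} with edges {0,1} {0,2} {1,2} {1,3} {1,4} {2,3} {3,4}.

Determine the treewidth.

2

A width-2 tree decomposition is:
Bags: B1 = {1, 2, 3}  B2 = {1, 3, 4}  B3 = {0, 1, 2}
Tree: B1–B2, B1–B3
Each bag holds 3 vertices, so the decomposition has width 2, which upper-bounds the treewidth. On the other hand G contains the 3-clique {0, 1, 2}. A clique must lie in a single bag of any decomposition, so no decomposition can have width below 2. The upper and lower bounds meet at 2, so that is the treewidth.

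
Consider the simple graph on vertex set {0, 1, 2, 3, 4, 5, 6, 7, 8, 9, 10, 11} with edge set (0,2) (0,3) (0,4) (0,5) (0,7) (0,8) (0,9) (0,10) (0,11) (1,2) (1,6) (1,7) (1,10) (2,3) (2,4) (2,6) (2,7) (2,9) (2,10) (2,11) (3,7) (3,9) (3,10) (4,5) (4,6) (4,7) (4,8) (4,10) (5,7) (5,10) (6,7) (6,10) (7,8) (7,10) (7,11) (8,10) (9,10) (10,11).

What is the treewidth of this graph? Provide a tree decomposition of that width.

Each bag holds 5 vertices, so the decomposition has width 4, which upper-bounds the treewidth. For the lower bound, the 5 vertices {0, 2, 3, 9, 10} are pairwise adjacent, and any tree decomposition puts a clique entirely inside one bag — forcing width ≥ 4. The upper and lower bounds meet at 4, so that is the treewidth.

Treewidth 4.
One optimal decomposition is:
Bags: B1 = {0, 2, 4, 7, 10}  B2 = {2, 4, 6, 7, 10}  B3 = {0, 4, 5, 7, 10}  B4 = {0, 4, 7, 8, 10}  B5 = {0, 2, 7, 10, 11}  B6 = {0, 2, 3, 7, 10}  B7 = {0, 2, 3, 9, 10}  B8 = {1, 2, 6, 7, 10}
Tree: B1–B2, B1–B3, B3–B4, B1–B5, B5–B6, B6–B7, B2–B8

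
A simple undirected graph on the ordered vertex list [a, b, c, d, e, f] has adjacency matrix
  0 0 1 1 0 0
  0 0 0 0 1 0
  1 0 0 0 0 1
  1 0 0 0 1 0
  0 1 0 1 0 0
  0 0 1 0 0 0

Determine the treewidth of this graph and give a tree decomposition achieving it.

Treewidth 1.
Bags: B1 = {b, e}  B2 = {d, e}  B3 = {a, d}  B4 = {a, c}  B5 = {c, f}
Tree: B1–B2, B2–B3, B3–B4, B4–B5

Every bag has size at most 2, so the width is 2 − 1 = 1 and tw(G) ≤ 1. G has an edge, so its treewidth is at least 1. The upper and lower bounds meet at 1, so that is the treewidth.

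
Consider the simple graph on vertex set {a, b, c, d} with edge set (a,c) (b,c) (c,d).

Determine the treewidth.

A width-1 tree decomposition is:
Bags: B1 = {b, c}  B2 = {c, d}  B3 = {a, c}
Tree: B1–B2, B2–B3
The largest bag has 2 vertices, giving width 1; this decomposition certifies tw(G) ≤ 1. Any graph with an edge has treewidth ≥ 1, and G has the edge c–b. Combining the bounds, tw(G) = 1.

1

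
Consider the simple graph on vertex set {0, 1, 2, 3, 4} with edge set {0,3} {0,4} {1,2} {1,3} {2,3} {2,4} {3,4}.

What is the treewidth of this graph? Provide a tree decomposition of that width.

Each bag holds 3 vertices, so the decomposition has width 2, which upper-bounds the treewidth. For the lower bound, the 3 vertices {0, 3, 4} are pairwise adjacent, and any tree decomposition puts a clique entirely inside one bag — forcing width ≥ 2. Hence tw(G) = 2 exactly.

Treewidth 2.
One optimal decomposition is:
Bags: B1 = {1, 2, 3}  B2 = {2, 3, 4}  B3 = {0, 3, 4}
Tree: B1–B2, B2–B3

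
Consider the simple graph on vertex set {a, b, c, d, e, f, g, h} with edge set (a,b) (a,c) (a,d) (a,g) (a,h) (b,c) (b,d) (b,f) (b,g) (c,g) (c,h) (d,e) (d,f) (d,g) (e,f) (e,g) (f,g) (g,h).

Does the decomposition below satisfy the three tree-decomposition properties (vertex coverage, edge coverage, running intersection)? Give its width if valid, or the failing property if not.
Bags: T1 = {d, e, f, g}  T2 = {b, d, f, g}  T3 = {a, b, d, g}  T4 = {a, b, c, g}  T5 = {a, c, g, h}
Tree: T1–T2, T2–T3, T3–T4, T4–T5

Every vertex of G appears in some bag (union = {a, b, c, d, e, f, g, h}); every edge is covered by a bag; and for each vertex v the set of bags containing v is connected in the bag tree. The decomposition is therefore valid. The largest bag has 4 vertices, so the width is 3.

Yes; width 3.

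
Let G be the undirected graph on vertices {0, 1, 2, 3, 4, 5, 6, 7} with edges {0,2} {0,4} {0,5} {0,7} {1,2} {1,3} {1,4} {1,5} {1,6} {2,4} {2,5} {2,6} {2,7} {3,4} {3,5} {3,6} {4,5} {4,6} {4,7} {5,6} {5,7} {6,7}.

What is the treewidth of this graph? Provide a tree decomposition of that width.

Every bag has size at most 5, so the width is 5 − 1 = 4 and tw(G) ≤ 4. Conversely, {0, 2, 4, 5, 7} is a clique of size 5, and the vertices of any clique must share a bag in every tree decomposition; so some bag has ≥ 5 vertices and tw(G) ≥ 4. Hence tw(G) = 4 exactly.

Treewidth 4.
One optimal decomposition is:
Bags: B1 = {1, 2, 4, 5, 6}  B2 = {2, 4, 5, 6, 7}  B3 = {0, 2, 4, 5, 7}  B4 = {1, 3, 4, 5, 6}
Tree: B1–B2, B2–B3, B1–B4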